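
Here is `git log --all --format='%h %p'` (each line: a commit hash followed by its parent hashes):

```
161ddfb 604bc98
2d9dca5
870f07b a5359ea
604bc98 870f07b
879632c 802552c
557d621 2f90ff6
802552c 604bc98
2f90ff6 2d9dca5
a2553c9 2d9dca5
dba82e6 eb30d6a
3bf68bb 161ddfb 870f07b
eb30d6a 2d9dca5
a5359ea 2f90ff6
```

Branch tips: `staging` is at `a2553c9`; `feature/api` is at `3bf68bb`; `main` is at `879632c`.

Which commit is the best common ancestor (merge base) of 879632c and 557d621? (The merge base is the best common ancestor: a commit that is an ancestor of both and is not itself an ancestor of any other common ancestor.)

Ancestors of 879632c: {2d9dca5, 2f90ff6, 604bc98, 802552c, 870f07b, 879632c, a5359ea}.
Ancestors of 557d621: {2d9dca5, 2f90ff6, 557d621}.
Common ancestors: {2d9dca5, 2f90ff6}.
Among these, 2f90ff6 is not an ancestor of any other common ancestor — it is the merge base.

2f90ff6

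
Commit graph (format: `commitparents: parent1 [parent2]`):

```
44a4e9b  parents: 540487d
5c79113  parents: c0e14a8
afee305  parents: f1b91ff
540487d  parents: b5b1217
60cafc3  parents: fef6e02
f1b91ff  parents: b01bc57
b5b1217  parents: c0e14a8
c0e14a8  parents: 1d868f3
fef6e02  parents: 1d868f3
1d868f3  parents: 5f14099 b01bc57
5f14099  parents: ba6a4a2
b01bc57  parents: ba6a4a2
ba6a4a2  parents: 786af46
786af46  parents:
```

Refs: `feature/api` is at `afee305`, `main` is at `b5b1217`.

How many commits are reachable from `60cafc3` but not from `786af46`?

6

Reachable from 60cafc3: {1d868f3, 5f14099, 60cafc3, 786af46, b01bc57, ba6a4a2, fef6e02}.
Reachable from 786af46: {786af46}.
In 60cafc3's history but not 786af46's: {1d868f3, 5f14099, 60cafc3, b01bc57, ba6a4a2, fef6e02} — 6 commits.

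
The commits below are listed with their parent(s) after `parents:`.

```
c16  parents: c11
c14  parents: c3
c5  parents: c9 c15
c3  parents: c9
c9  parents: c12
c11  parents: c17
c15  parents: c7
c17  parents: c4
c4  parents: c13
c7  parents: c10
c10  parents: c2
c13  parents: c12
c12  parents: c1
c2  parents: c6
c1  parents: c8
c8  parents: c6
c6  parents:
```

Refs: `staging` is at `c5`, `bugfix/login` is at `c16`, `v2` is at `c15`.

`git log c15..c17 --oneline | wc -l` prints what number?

6

Reachable from c17: {c1, c12, c13, c17, c4, c6, c8}.
Reachable from c15: {c10, c15, c2, c6, c7}.
In c17's history but not c15's: {c1, c12, c13, c17, c4, c8} — 6 commits.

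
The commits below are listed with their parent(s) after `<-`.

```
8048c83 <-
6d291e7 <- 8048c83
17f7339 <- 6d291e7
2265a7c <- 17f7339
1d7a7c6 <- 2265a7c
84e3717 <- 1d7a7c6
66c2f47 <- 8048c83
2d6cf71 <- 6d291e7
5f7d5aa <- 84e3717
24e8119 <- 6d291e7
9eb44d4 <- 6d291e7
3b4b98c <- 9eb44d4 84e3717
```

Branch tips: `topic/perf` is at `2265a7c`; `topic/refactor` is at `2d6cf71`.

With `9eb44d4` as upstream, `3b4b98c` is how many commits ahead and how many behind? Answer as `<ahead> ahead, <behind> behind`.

Reachable from 3b4b98c: {17f7339, 1d7a7c6, 2265a7c, 3b4b98c, 6d291e7, 8048c83, 84e3717, 9eb44d4}.
Reachable from 9eb44d4: {6d291e7, 8048c83, 9eb44d4}.
Only in 3b4b98c's history (ahead): {17f7339, 1d7a7c6, 2265a7c, 3b4b98c, 84e3717} — 5.
Only in 9eb44d4's history (behind): {} — 0.

5 ahead, 0 behind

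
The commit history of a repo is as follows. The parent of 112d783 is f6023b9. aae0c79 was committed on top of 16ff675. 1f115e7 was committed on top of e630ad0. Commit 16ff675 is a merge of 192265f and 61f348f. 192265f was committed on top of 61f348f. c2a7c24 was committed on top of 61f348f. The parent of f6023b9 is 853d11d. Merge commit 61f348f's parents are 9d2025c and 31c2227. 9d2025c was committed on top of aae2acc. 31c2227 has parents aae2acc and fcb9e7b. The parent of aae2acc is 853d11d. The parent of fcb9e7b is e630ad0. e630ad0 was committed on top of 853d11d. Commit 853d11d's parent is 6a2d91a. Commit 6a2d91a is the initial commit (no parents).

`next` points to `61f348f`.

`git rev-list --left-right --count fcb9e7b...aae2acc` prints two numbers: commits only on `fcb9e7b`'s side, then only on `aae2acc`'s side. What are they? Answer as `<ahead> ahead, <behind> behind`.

2 ahead, 1 behind

Reachable from fcb9e7b: {6a2d91a, 853d11d, e630ad0, fcb9e7b}.
Reachable from aae2acc: {6a2d91a, 853d11d, aae2acc}.
Only in fcb9e7b's history (ahead): {e630ad0, fcb9e7b} — 2.
Only in aae2acc's history (behind): {aae2acc} — 1.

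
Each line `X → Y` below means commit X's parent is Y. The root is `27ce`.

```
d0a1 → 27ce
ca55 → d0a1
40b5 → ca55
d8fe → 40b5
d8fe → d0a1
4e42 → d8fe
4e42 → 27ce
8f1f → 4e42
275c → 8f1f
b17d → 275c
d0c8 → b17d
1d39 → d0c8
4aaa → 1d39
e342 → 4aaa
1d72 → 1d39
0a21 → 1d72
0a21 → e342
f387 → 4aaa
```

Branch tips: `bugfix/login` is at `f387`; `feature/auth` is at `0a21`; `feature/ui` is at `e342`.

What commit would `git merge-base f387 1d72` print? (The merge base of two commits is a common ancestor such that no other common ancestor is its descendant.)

Ancestors of f387: {1d39, 275c, 27ce, 40b5, 4aaa, 4e42, 8f1f, b17d, ca55, d0a1, d0c8, d8fe, f387}.
Ancestors of 1d72: {1d39, 1d72, 275c, 27ce, 40b5, 4e42, 8f1f, b17d, ca55, d0a1, d0c8, d8fe}.
Common ancestors: {1d39, 275c, 27ce, 40b5, 4e42, 8f1f, b17d, ca55, d0a1, d0c8, d8fe}.
Among these, 1d39 is not an ancestor of any other common ancestor — it is the merge base.

1d39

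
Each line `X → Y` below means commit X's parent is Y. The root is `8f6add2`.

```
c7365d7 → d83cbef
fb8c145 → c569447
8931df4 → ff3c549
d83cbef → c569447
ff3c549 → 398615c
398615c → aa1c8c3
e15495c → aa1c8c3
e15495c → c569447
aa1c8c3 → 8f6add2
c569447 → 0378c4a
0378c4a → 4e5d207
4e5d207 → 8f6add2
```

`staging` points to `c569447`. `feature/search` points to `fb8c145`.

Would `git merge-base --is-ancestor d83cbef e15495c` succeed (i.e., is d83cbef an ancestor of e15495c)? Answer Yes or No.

No

Ancestors of e15495c: {0378c4a, 4e5d207, 8f6add2, aa1c8c3, c569447, e15495c}.
d83cbef is not in that set, so it is not an ancestor of e15495c.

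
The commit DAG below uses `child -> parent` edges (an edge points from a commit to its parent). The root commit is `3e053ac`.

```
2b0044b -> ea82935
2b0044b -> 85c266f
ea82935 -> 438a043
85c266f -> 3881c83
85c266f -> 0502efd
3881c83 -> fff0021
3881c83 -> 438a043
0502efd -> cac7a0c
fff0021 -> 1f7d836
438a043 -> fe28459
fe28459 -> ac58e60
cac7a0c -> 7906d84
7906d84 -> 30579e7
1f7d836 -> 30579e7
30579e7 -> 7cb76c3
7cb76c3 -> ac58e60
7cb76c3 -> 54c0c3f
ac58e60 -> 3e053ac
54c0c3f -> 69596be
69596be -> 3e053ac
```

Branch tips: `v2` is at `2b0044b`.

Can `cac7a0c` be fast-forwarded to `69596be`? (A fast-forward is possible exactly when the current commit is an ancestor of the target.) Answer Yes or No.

No

A fast-forward from cac7a0c to 69596be is possible iff cac7a0c is an ancestor of 69596be.
Ancestors of 69596be: {3e053ac, 69596be}.
cac7a0c is not among them, so fast-forward is not possible.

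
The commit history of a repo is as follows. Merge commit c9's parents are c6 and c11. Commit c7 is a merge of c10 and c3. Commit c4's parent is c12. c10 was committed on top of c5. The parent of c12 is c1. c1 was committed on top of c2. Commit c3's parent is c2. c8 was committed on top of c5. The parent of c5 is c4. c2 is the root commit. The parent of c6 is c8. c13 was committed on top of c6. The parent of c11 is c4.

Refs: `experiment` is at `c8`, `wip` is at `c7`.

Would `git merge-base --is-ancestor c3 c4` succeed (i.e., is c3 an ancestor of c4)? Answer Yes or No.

No

Ancestors of c4: {c1, c12, c2, c4}.
c3 is not in that set, so it is not an ancestor of c4.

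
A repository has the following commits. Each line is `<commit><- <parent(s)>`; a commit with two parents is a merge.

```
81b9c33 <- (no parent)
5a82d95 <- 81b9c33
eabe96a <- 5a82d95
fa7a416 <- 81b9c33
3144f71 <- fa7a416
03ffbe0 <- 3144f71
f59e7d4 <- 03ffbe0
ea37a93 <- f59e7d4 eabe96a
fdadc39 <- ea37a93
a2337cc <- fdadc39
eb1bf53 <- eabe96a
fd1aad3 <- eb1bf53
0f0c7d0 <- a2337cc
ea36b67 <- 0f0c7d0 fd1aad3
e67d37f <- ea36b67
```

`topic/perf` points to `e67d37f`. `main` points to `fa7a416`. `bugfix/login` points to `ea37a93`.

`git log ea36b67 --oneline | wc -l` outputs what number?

Walking parent pointers from ea36b67: reachable set = {03ffbe0, 0f0c7d0, 3144f71, 5a82d95, 81b9c33, a2337cc, ea36b67, ea37a93, eabe96a, eb1bf53, f59e7d4, fa7a416, fd1aad3, fdadc39}.
That is 14 commits.

14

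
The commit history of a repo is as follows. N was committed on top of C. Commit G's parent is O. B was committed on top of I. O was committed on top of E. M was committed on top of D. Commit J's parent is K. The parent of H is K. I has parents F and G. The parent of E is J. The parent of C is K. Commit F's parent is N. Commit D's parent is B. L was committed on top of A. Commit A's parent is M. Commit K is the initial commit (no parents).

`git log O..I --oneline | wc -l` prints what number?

Reachable from I: {C, E, F, G, I, J, K, N, O}.
Reachable from O: {E, J, K, O}.
In I's history but not O's: {C, F, G, I, N} — 5 commits.

5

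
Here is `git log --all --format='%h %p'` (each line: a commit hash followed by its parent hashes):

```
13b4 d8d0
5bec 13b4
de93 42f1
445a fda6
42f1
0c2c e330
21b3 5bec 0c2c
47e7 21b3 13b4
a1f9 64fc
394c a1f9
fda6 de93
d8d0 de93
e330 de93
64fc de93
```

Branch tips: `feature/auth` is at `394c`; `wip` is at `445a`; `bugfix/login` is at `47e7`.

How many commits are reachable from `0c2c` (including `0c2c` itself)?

4

Walking parent pointers from 0c2c: reachable set = {0c2c, 42f1, de93, e330}.
That is 4 commits.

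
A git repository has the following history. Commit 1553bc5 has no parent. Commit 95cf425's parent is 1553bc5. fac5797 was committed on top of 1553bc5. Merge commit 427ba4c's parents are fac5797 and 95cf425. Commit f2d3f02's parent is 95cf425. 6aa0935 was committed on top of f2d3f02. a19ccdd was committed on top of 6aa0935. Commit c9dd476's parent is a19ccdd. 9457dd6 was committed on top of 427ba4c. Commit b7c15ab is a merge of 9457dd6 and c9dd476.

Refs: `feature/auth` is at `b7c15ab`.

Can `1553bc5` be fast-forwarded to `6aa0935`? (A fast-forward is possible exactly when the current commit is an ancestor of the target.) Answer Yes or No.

Yes

A fast-forward from 1553bc5 to 6aa0935 is possible iff 1553bc5 is an ancestor of 6aa0935.
Ancestors of 6aa0935: {1553bc5, 6aa0935, 95cf425, f2d3f02}.
1553bc5 is among them, so fast-forward is possible.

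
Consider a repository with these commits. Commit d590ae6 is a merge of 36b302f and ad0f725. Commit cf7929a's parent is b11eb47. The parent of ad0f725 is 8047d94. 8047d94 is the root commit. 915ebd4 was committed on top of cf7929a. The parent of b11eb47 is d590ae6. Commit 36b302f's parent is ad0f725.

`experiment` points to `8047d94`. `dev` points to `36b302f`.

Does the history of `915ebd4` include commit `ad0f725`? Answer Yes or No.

Ancestors of 915ebd4 (commits reachable by following parents): {36b302f, 8047d94, 915ebd4, ad0f725, b11eb47, cf7929a, d590ae6}.
ad0f725 is in that set, so it is an ancestor of 915ebd4.

Yes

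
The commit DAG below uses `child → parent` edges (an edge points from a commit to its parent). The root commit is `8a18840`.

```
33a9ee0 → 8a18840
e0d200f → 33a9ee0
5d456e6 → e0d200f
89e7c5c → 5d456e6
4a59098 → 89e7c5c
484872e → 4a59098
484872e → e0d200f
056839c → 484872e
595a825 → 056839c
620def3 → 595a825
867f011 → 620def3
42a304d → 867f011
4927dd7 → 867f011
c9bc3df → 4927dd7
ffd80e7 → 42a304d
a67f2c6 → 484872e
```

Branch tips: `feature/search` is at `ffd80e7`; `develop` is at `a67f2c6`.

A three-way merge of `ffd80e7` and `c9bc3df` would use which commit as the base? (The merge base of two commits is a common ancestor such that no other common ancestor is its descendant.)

Ancestors of ffd80e7: {056839c, 33a9ee0, 42a304d, 484872e, 4a59098, 595a825, 5d456e6, 620def3, 867f011, 89e7c5c, 8a18840, e0d200f, ffd80e7}.
Ancestors of c9bc3df: {056839c, 33a9ee0, 484872e, 4927dd7, 4a59098, 595a825, 5d456e6, 620def3, 867f011, 89e7c5c, 8a18840, c9bc3df, e0d200f}.
Common ancestors: {056839c, 33a9ee0, 484872e, 4a59098, 595a825, 5d456e6, 620def3, 867f011, 89e7c5c, 8a18840, e0d200f}.
Among these, 867f011 is not an ancestor of any other common ancestor — it is the merge base.

867f011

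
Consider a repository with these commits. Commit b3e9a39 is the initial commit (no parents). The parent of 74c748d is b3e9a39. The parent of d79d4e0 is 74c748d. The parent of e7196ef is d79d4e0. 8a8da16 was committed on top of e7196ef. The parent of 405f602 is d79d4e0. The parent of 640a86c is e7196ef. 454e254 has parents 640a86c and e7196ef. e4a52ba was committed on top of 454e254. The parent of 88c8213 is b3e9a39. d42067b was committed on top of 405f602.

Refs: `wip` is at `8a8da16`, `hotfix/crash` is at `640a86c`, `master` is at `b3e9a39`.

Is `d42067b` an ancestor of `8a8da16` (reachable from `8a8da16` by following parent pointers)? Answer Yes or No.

Ancestors of 8a8da16: {74c748d, 8a8da16, b3e9a39, d79d4e0, e7196ef}.
d42067b is not in that set, so it is not an ancestor of 8a8da16.

No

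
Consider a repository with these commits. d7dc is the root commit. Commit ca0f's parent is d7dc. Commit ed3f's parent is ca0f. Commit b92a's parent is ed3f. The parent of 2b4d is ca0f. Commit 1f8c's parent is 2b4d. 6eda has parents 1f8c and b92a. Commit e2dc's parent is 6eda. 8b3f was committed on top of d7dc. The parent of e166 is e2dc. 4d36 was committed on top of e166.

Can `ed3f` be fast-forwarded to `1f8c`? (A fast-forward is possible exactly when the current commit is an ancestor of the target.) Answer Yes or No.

No

A fast-forward from ed3f to 1f8c is possible iff ed3f is an ancestor of 1f8c.
Ancestors of 1f8c: {1f8c, 2b4d, ca0f, d7dc}.
ed3f is not among them, so fast-forward is not possible.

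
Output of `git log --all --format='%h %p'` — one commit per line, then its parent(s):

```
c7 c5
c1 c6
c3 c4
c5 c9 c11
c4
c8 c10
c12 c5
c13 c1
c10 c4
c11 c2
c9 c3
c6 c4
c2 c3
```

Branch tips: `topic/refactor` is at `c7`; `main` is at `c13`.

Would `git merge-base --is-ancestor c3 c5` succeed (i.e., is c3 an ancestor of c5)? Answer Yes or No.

Yes

Ancestors of c5 (commits reachable by following parents): {c11, c2, c3, c4, c5, c9}.
c3 is in that set, so it is an ancestor of c5.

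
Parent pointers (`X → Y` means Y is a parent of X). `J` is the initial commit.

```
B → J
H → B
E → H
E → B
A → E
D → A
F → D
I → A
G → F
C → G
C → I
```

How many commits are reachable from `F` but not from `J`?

Reachable from F: {A, B, D, E, F, H, J}.
Reachable from J: {J}.
In F's history but not J's: {A, B, D, E, F, H} — 6 commits.

6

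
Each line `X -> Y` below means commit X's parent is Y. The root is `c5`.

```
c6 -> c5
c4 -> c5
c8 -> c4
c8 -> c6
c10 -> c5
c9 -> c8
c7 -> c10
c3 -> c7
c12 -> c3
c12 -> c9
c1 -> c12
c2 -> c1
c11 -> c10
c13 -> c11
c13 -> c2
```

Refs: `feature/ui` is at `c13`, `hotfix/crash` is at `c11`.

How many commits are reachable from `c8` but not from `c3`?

3

Reachable from c8: {c4, c5, c6, c8}.
Reachable from c3: {c10, c3, c5, c7}.
In c8's history but not c3's: {c4, c6, c8} — 3 commits.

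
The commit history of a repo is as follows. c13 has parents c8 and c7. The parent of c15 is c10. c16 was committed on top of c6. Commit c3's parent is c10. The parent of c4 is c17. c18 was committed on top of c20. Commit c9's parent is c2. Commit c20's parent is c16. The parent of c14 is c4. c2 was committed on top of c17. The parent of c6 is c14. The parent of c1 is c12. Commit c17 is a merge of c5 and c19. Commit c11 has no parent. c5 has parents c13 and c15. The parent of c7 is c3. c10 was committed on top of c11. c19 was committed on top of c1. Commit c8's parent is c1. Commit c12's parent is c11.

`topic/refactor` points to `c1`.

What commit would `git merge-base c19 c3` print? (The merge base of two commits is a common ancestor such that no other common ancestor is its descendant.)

c11

Ancestors of c19: {c1, c11, c12, c19}.
Ancestors of c3: {c10, c11, c3}.
Common ancestors: {c11}.
The only common ancestor is c11, so it is the merge base.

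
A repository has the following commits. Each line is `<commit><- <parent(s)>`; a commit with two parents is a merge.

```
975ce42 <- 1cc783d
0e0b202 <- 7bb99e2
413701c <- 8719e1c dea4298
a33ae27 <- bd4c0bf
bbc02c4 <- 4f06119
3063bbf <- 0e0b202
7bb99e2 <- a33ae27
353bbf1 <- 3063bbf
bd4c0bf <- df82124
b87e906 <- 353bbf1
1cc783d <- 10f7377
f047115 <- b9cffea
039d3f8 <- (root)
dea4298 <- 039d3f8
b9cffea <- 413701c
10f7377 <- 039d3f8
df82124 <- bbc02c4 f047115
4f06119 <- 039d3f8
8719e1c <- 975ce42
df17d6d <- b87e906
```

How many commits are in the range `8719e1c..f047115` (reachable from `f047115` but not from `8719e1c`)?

Reachable from f047115: {039d3f8, 10f7377, 1cc783d, 413701c, 8719e1c, 975ce42, b9cffea, dea4298, f047115}.
Reachable from 8719e1c: {039d3f8, 10f7377, 1cc783d, 8719e1c, 975ce42}.
In f047115's history but not 8719e1c's: {413701c, b9cffea, dea4298, f047115} — 4 commits.

4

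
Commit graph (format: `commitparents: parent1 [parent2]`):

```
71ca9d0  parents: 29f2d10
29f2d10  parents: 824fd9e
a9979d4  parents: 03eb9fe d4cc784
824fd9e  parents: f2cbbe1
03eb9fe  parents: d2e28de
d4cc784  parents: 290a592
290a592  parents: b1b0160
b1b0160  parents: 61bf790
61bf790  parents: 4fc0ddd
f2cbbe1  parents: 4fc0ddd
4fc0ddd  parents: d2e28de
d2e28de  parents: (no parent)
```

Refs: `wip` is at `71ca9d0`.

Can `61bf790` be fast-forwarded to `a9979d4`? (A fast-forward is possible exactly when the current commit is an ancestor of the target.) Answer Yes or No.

A fast-forward from 61bf790 to a9979d4 is possible iff 61bf790 is an ancestor of a9979d4.
Ancestors of a9979d4: {03eb9fe, 290a592, 4fc0ddd, 61bf790, a9979d4, b1b0160, d2e28de, d4cc784}.
61bf790 is among them, so fast-forward is possible.

Yes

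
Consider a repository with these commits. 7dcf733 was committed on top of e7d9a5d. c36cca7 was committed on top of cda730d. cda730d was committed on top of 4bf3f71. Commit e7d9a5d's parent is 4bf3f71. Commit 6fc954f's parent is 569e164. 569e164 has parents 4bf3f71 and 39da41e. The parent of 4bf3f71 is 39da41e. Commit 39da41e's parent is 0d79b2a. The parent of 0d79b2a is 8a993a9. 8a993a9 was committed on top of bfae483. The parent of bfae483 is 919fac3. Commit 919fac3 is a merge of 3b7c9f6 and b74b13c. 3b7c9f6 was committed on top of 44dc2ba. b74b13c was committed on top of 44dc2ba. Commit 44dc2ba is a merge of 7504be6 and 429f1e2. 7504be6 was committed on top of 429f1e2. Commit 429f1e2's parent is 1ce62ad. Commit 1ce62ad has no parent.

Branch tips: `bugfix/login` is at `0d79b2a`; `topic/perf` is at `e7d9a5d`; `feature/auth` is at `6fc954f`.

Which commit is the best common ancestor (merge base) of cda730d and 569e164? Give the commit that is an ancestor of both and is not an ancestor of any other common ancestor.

Ancestors of cda730d: {0d79b2a, 1ce62ad, 39da41e, 3b7c9f6, 429f1e2, 44dc2ba, 4bf3f71, 7504be6, 8a993a9, 919fac3, b74b13c, bfae483, cda730d}.
Ancestors of 569e164: {0d79b2a, 1ce62ad, 39da41e, 3b7c9f6, 429f1e2, 44dc2ba, 4bf3f71, 569e164, 7504be6, 8a993a9, 919fac3, b74b13c, bfae483}.
Common ancestors: {0d79b2a, 1ce62ad, 39da41e, 3b7c9f6, 429f1e2, 44dc2ba, 4bf3f71, 7504be6, 8a993a9, 919fac3, b74b13c, bfae483}.
Among these, 4bf3f71 is not an ancestor of any other common ancestor — it is the merge base.

4bf3f71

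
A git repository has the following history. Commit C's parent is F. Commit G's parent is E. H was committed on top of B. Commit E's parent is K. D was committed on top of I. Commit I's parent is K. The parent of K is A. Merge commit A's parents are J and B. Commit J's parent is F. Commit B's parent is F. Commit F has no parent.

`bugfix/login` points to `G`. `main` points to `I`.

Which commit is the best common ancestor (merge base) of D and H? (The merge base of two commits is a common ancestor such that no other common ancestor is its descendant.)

B

Ancestors of D: {A, B, D, F, I, J, K}.
Ancestors of H: {B, F, H}.
Common ancestors: {B, F}.
Among these, B is not an ancestor of any other common ancestor — it is the merge base.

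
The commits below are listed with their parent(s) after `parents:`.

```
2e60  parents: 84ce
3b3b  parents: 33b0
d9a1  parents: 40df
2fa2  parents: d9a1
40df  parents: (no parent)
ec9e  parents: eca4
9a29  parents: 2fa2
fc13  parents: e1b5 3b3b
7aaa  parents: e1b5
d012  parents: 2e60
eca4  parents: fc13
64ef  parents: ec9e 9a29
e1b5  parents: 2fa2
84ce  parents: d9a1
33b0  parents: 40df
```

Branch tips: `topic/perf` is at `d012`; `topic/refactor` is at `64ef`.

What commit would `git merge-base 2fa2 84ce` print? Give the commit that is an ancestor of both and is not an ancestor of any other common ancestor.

d9a1

Ancestors of 2fa2: {2fa2, 40df, d9a1}.
Ancestors of 84ce: {40df, 84ce, d9a1}.
Common ancestors: {40df, d9a1}.
Among these, d9a1 is not an ancestor of any other common ancestor — it is the merge base.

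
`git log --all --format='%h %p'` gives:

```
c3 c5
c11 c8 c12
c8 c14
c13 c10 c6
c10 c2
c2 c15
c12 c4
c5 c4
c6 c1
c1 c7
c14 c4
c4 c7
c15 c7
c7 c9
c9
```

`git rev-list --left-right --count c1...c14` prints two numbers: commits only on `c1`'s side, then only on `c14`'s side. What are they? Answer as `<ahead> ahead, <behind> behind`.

Reachable from c1: {c1, c7, c9}.
Reachable from c14: {c14, c4, c7, c9}.
Only in c1's history (ahead): {c1} — 1.
Only in c14's history (behind): {c14, c4} — 2.

1 ahead, 2 behind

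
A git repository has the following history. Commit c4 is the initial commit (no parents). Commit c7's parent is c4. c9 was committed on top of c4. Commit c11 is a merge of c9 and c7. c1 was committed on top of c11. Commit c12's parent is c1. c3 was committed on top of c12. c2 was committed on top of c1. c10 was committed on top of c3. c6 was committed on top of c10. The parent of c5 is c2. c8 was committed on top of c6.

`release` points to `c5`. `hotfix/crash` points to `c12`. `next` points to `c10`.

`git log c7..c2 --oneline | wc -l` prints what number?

Reachable from c2: {c1, c11, c2, c4, c7, c9}.
Reachable from c7: {c4, c7}.
In c2's history but not c7's: {c1, c11, c2, c9} — 4 commits.

4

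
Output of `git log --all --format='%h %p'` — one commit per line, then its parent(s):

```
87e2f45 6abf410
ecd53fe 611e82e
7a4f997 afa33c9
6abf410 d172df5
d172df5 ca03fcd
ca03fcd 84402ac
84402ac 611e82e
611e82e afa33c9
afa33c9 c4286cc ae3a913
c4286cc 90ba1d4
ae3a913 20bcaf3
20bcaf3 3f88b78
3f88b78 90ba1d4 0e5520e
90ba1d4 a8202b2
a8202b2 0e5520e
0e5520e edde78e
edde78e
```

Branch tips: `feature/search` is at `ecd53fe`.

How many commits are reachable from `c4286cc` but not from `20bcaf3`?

1

Reachable from c4286cc: {0e5520e, 90ba1d4, a8202b2, c4286cc, edde78e}.
Reachable from 20bcaf3: {0e5520e, 20bcaf3, 3f88b78, 90ba1d4, a8202b2, edde78e}.
In c4286cc's history but not 20bcaf3's: {c4286cc} — 1 commit.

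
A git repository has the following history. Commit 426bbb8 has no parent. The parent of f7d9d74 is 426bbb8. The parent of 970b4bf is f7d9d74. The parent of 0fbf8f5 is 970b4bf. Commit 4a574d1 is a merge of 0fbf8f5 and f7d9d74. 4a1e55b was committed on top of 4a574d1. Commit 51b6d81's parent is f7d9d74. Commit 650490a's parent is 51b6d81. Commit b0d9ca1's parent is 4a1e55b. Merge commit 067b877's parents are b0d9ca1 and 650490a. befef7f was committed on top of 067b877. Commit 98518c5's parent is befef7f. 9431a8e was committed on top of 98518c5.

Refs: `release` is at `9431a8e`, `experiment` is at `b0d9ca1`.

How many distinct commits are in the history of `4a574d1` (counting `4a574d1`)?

5

Walking parent pointers from 4a574d1: reachable set = {0fbf8f5, 426bbb8, 4a574d1, 970b4bf, f7d9d74}.
That is 5 commits.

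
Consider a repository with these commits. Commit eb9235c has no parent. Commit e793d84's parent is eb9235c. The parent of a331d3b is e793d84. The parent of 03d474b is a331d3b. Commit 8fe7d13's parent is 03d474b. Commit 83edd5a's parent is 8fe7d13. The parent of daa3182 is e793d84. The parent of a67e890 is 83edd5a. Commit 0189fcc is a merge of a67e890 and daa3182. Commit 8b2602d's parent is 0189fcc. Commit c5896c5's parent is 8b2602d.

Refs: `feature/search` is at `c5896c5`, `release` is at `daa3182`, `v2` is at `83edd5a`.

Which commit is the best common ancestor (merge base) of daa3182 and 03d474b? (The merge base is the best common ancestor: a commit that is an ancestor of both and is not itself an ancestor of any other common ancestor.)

e793d84

Ancestors of daa3182: {daa3182, e793d84, eb9235c}.
Ancestors of 03d474b: {03d474b, a331d3b, e793d84, eb9235c}.
Common ancestors: {e793d84, eb9235c}.
Among these, e793d84 is not an ancestor of any other common ancestor — it is the merge base.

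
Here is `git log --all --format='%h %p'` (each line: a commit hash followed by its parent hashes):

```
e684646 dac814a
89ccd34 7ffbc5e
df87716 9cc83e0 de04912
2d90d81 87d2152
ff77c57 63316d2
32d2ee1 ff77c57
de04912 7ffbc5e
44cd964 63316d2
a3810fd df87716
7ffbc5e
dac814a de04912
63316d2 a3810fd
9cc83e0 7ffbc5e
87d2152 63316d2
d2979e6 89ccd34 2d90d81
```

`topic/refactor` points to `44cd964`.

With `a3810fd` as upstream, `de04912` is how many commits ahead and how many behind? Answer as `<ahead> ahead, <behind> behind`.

0 ahead, 3 behind

Reachable from de04912: {7ffbc5e, de04912}.
Reachable from a3810fd: {7ffbc5e, 9cc83e0, a3810fd, de04912, df87716}.
Only in de04912's history (ahead): {} — 0.
Only in a3810fd's history (behind): {9cc83e0, a3810fd, df87716} — 3.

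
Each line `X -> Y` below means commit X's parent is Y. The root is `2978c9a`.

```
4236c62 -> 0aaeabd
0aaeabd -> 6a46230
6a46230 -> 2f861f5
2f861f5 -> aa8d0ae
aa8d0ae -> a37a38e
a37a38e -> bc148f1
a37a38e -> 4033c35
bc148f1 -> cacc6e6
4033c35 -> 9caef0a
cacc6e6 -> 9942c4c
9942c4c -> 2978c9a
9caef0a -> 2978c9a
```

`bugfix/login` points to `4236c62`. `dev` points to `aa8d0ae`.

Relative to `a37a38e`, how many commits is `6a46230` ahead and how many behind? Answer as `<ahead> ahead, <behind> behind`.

3 ahead, 0 behind

Reachable from 6a46230: {2978c9a, 2f861f5, 4033c35, 6a46230, 9942c4c, 9caef0a, a37a38e, aa8d0ae, bc148f1, cacc6e6}.
Reachable from a37a38e: {2978c9a, 4033c35, 9942c4c, 9caef0a, a37a38e, bc148f1, cacc6e6}.
Only in 6a46230's history (ahead): {2f861f5, 6a46230, aa8d0ae} — 3.
Only in a37a38e's history (behind): {} — 0.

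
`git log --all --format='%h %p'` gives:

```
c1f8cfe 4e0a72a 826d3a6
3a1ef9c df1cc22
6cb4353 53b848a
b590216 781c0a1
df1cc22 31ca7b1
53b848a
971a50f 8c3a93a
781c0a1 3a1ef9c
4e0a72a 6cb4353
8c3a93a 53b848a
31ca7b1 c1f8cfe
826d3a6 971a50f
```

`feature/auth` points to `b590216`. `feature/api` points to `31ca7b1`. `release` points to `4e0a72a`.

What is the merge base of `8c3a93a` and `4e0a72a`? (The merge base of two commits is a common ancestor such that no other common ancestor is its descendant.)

53b848a

Ancestors of 8c3a93a: {53b848a, 8c3a93a}.
Ancestors of 4e0a72a: {4e0a72a, 53b848a, 6cb4353}.
Common ancestors: {53b848a}.
The only common ancestor is 53b848a, so it is the merge base.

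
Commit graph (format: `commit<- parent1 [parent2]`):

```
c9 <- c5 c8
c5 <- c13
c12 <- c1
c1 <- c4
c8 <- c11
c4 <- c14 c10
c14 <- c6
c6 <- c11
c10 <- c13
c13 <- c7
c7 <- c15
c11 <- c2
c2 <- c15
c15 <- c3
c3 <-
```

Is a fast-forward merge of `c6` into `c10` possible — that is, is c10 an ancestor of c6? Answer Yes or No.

A fast-forward from c10 to c6 is possible iff c10 is an ancestor of c6.
Ancestors of c6: {c11, c15, c2, c3, c6}.
c10 is not among them, so fast-forward is not possible.

No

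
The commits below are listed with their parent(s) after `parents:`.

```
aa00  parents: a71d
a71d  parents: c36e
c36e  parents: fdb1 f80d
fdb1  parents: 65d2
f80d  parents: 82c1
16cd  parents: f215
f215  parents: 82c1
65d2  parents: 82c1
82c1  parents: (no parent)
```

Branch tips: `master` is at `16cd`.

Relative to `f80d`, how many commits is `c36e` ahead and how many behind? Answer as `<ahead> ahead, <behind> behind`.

3 ahead, 0 behind

Reachable from c36e: {65d2, 82c1, c36e, f80d, fdb1}.
Reachable from f80d: {82c1, f80d}.
Only in c36e's history (ahead): {65d2, c36e, fdb1} — 3.
Only in f80d's history (behind): {} — 0.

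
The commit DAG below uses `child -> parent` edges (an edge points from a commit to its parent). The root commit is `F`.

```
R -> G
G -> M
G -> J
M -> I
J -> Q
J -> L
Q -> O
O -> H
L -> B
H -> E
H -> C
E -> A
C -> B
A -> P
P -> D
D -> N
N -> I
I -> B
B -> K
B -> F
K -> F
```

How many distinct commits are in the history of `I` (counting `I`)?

4

Walking parent pointers from I: reachable set = {B, F, I, K}.
That is 4 commits.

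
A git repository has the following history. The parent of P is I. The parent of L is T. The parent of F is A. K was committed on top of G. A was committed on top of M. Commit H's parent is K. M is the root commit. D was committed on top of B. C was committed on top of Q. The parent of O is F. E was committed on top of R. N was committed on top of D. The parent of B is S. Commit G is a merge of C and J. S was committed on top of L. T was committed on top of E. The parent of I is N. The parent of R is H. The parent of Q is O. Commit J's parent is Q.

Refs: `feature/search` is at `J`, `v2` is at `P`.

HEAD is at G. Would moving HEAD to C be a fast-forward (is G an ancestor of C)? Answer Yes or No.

A fast-forward from G to C is possible iff G is an ancestor of C.
Ancestors of C: {A, C, F, M, O, Q}.
G is not among them, so fast-forward is not possible.

No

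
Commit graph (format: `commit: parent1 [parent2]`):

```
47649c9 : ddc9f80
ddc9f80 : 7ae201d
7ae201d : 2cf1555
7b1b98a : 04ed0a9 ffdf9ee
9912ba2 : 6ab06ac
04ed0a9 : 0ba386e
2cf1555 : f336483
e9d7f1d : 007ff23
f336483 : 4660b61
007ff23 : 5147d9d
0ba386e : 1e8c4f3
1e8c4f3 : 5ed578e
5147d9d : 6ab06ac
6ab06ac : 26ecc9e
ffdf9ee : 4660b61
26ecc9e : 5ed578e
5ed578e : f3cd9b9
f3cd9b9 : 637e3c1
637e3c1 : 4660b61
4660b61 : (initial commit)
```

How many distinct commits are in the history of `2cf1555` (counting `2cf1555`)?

3

Walking parent pointers from 2cf1555: reachable set = {2cf1555, 4660b61, f336483}.
That is 3 commits.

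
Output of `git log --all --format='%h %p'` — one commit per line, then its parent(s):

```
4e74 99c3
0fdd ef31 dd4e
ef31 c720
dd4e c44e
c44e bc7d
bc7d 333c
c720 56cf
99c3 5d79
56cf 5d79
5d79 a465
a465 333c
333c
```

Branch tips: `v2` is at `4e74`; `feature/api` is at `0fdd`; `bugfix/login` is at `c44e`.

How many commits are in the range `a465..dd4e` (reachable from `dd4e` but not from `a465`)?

Reachable from dd4e: {333c, bc7d, c44e, dd4e}.
Reachable from a465: {333c, a465}.
In dd4e's history but not a465's: {bc7d, c44e, dd4e} — 3 commits.

3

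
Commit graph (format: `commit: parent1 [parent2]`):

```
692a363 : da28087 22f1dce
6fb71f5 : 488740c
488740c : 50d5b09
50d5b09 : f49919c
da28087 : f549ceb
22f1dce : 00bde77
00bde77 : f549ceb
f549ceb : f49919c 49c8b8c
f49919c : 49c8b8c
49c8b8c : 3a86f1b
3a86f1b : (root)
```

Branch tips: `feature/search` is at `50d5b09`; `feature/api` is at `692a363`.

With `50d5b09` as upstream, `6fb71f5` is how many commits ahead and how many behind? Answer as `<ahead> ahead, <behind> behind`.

Reachable from 6fb71f5: {3a86f1b, 488740c, 49c8b8c, 50d5b09, 6fb71f5, f49919c}.
Reachable from 50d5b09: {3a86f1b, 49c8b8c, 50d5b09, f49919c}.
Only in 6fb71f5's history (ahead): {488740c, 6fb71f5} — 2.
Only in 50d5b09's history (behind): {} — 0.

2 ahead, 0 behind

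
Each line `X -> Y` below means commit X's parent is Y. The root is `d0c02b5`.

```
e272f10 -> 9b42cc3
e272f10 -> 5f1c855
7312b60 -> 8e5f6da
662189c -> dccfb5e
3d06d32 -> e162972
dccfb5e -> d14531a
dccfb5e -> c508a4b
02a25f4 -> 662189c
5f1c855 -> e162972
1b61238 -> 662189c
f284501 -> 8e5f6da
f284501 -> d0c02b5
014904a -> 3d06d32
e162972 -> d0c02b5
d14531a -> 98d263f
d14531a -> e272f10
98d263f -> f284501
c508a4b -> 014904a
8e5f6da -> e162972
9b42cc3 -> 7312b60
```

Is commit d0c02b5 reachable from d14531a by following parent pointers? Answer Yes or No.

Yes

Ancestors of d14531a (commits reachable by following parents): {5f1c855, 7312b60, 8e5f6da, 98d263f, 9b42cc3, d0c02b5, d14531a, e162972, e272f10, f284501}.
d0c02b5 is in that set, so it is an ancestor of d14531a.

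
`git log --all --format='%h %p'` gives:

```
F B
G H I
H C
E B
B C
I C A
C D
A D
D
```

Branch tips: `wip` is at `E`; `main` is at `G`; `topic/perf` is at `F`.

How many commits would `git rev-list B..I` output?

Reachable from I: {A, C, D, I}.
Reachable from B: {B, C, D}.
In I's history but not B's: {A, I} — 2 commits.

2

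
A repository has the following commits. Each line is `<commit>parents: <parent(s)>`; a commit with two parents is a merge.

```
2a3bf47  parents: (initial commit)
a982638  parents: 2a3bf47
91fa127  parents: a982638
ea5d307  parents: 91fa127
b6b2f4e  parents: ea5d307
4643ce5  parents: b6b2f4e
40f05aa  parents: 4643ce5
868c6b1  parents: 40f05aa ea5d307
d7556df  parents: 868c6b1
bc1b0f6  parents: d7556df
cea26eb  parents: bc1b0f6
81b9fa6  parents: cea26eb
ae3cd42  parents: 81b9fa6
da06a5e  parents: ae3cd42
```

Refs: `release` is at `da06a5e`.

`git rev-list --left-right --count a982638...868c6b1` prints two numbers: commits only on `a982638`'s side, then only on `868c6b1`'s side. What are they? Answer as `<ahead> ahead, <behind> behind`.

Reachable from a982638: {2a3bf47, a982638}.
Reachable from 868c6b1: {2a3bf47, 40f05aa, 4643ce5, 868c6b1, 91fa127, a982638, b6b2f4e, ea5d307}.
Only in a982638's history (ahead): {} — 0.
Only in 868c6b1's history (behind): {40f05aa, 4643ce5, 868c6b1, 91fa127, b6b2f4e, ea5d307} — 6.

0 ahead, 6 behind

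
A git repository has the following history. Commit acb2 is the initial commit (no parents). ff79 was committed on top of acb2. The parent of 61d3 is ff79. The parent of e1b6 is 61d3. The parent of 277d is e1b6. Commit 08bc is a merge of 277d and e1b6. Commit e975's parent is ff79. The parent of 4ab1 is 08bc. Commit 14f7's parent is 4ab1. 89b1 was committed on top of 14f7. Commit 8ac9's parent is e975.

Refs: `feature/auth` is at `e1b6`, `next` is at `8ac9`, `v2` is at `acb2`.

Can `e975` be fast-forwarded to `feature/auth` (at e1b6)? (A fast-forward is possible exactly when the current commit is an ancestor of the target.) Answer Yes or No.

No

A fast-forward from e975 to e1b6 is possible iff e975 is an ancestor of e1b6.
Ancestors of e1b6: {61d3, acb2, e1b6, ff79}.
e975 is not among them, so fast-forward is not possible.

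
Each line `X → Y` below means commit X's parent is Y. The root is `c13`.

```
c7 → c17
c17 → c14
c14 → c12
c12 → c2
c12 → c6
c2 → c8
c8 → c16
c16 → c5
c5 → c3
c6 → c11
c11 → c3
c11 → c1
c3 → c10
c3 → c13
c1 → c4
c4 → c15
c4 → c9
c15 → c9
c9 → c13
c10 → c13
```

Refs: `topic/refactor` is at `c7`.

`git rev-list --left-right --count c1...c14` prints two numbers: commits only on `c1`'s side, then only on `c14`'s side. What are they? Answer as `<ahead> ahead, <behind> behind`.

Reachable from c1: {c1, c13, c15, c4, c9}.
Reachable from c14: {c1, c10, c11, c12, c13, c14, c15, c16, c2, c3, c4, c5, c6, c8, c9}.
Only in c1's history (ahead): {} — 0.
Only in c14's history (behind): {c10, c11, c12, c14, c16, c2, c3, c5, c6, c8} — 10.

0 ahead, 10 behind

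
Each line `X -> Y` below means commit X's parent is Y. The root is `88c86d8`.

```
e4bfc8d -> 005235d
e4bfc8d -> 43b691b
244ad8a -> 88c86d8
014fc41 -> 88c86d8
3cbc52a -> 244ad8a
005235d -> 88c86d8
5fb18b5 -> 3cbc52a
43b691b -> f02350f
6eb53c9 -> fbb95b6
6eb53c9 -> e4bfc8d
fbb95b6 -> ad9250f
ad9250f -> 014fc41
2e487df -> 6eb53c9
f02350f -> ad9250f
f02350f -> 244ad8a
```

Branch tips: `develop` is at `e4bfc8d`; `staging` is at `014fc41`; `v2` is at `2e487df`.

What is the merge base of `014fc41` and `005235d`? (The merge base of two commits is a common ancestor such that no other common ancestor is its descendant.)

Ancestors of 014fc41: {014fc41, 88c86d8}.
Ancestors of 005235d: {005235d, 88c86d8}.
Common ancestors: {88c86d8}.
The only common ancestor is 88c86d8, so it is the merge base.

88c86d8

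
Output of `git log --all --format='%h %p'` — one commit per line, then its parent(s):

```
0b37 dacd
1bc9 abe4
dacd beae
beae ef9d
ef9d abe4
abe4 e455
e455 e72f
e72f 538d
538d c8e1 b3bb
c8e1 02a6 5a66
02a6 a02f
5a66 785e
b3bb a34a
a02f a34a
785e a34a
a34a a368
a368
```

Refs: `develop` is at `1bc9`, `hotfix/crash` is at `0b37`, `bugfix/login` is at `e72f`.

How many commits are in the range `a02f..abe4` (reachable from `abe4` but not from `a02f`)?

Reachable from abe4: {02a6, 538d, 5a66, 785e, a02f, a34a, a368, abe4, b3bb, c8e1, e455, e72f}.
Reachable from a02f: {a02f, a34a, a368}.
In abe4's history but not a02f's: {02a6, 538d, 5a66, 785e, abe4, b3bb, c8e1, e455, e72f} — 9 commits.

9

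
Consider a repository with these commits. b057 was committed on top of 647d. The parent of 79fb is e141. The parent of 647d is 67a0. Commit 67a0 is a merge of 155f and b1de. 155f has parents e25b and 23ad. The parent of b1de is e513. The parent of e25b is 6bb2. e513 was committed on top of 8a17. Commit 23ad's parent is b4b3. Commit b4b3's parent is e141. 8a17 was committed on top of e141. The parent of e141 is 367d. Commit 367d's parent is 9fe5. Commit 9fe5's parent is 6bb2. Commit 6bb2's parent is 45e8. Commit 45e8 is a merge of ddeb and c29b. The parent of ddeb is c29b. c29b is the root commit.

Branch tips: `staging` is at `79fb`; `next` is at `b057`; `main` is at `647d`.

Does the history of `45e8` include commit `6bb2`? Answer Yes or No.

Ancestors of 45e8: {45e8, c29b, ddeb}.
6bb2 is not in that set, so it is not an ancestor of 45e8.

No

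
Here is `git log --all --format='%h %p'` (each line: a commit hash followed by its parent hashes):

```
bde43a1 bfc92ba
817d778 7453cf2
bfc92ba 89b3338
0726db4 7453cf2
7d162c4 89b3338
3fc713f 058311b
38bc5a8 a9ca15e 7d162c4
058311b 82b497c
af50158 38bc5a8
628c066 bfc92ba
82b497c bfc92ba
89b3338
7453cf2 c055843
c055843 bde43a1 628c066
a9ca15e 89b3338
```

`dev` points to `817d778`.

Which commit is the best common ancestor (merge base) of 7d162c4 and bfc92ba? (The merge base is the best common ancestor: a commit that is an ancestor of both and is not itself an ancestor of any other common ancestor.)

89b3338

Ancestors of 7d162c4: {7d162c4, 89b3338}.
Ancestors of bfc92ba: {89b3338, bfc92ba}.
Common ancestors: {89b3338}.
The only common ancestor is 89b3338, so it is the merge base.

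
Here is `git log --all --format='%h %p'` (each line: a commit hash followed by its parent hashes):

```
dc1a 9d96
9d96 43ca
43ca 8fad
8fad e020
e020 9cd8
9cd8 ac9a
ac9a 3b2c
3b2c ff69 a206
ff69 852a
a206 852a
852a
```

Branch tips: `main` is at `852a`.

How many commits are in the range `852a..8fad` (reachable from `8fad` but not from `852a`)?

7

Reachable from 8fad: {3b2c, 852a, 8fad, 9cd8, a206, ac9a, e020, ff69}.
Reachable from 852a: {852a}.
In 8fad's history but not 852a's: {3b2c, 8fad, 9cd8, a206, ac9a, e020, ff69} — 7 commits.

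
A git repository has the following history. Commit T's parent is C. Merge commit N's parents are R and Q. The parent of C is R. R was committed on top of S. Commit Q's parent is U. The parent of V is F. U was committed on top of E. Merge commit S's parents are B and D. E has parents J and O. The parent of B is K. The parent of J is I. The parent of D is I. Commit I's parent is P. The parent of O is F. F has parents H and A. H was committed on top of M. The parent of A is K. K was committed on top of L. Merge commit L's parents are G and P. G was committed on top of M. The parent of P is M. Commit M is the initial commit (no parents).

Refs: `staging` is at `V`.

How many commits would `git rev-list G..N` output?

17

Reachable from N: {A, B, D, E, F, G, H, I, J, K, L, M, N, O, P, Q, R, S, U}.
Reachable from G: {G, M}.
In N's history but not G's: {A, B, D, E, F, H, I, J, K, L, N, O, P, Q, R, S, U} — 17 commits.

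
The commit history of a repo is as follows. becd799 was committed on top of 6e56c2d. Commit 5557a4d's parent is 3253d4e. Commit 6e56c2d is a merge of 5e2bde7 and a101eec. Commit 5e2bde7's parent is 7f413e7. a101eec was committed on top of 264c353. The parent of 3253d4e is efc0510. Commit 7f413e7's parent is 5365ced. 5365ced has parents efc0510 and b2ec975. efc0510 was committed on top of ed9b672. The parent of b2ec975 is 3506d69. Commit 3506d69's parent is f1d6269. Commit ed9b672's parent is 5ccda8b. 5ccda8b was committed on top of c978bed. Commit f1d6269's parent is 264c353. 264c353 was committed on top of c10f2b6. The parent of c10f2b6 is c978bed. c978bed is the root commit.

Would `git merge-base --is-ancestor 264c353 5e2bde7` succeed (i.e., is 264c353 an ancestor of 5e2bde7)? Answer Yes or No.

Ancestors of 5e2bde7 (commits reachable by following parents): {264c353, 3506d69, 5365ced, 5ccda8b, 5e2bde7, 7f413e7, b2ec975, c10f2b6, c978bed, ed9b672, efc0510, f1d6269}.
264c353 is in that set, so it is an ancestor of 5e2bde7.

Yes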